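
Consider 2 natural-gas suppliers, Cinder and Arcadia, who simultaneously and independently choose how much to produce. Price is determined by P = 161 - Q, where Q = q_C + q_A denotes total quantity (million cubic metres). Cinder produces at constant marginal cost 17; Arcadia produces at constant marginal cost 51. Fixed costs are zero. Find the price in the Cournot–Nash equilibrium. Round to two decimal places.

76.33

Cinder's profit: π_C = (161 - Q)q_C - (17q_C). Setting ∂π_C/∂q_C = 0: 144 - 2q_C - (q_A) = 0.
Arcadia's first-order condition: 110 - 2q_A - (q_C) = 0.
So q_C = (144 - q_A)/2 and q_A = (110 - q_C)/2.
Solving the pair: q_C = 178/3, q_A = 76/3.
Total output Q = 254/3, so price P = 161 - 254/3 = 229/3.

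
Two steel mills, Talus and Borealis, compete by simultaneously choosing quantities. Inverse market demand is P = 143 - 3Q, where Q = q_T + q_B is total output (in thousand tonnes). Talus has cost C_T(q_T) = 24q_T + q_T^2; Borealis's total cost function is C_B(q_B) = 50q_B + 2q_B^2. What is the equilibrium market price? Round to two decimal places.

Talus's profit: π_T = (143 - 3Q)q_T - (24q_T + q_T²). Setting ∂π_T/∂q_T = 0: 119 - 8q_T - 3(q_B) = 0.
Borealis's first-order condition: 93 - 10q_B - 3(q_T) = 0.
So q_T = (119 - 3q_B)/8 and q_B = (93 - 3q_T)/10.
Solving the pair: q_T = 911/71, q_B = 387/71.
Total output Q = 1298/71, so price P = 143 - 3·(1298/71) = 88.1549.

88.15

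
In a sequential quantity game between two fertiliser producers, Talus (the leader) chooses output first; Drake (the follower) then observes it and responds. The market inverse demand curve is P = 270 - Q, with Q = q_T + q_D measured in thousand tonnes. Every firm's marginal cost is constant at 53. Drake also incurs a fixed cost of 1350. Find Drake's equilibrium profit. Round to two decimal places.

1593.06

Solve by backward induction. Given q_T, the follower Drake maximises π_D = (270 - q_T - q_D)q_D - 53q_D.
Setting the follower's marginal profit to zero, 217 - q_T - 2q_D = 0, i.e. q_D = (217 - q_T)/2.
Talus substitutes q_D(q_T) into its own profit: π_T = q_T(270 - q_T - (217 - q_T)/2) - 53q_T = (323/2 - (1/2)q_T)q_T - 53q_T.
Maximising: ∂π_T/∂q_T = 217/2 - q_T = 0, giving q_T = 217/2.
Then q_D = (217 - 217/2)/2 = 217/4.
Price P = 270 - 651/4 = 429/4.
Drake's profit: (429/4 - 53)·(217/4) - 1350 = 1593.0625.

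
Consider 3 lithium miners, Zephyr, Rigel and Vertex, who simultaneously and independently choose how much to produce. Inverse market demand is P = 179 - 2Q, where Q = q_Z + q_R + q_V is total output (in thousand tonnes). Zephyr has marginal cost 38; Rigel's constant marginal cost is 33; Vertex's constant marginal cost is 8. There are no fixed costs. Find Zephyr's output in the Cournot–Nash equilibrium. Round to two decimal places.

13.25

Zephyr's profit: π_Z = (179 - 2Q)q_Z - (38q_Z). Setting ∂π_Z/∂q_Z = 0: 141 - 4q_Z - 2(q_R + q_V) = 0.
Rigel's first-order condition: 146 - 4q_R - 2(q_Z + q_V) = 0.
Vertex's first-order condition: 171 - 4q_V - 2(q_Z + q_R) = 0.
Adding the 3 first-order conditions: 458 − 8Q = 0, so Q = 229/4.
Back-substituting: q_Z = (141 − 229/2)/2 = 53/4, q_R = (146 − 229/2)/2 = 63/4, q_V = (171 − 229/2)/2 = 113/4.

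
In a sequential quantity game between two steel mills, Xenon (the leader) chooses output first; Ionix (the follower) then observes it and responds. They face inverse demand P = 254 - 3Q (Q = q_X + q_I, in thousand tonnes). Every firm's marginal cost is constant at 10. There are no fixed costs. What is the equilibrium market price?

71

Solve by backward induction. Given q_X, the follower Ionix maximises π_I = (254 - 3q_X - 3q_I)q_I - 10q_I.
Follower FOC: 244 - 3q_X - 6q_I = 0, so q_I(q_X) = (244 - 3q_X)/6.
The leader anticipates this reaction. Substituting into P = 254 - 3Q gives P = 132 - (3/2)q_X, so π_X = (132 - (3/2)q_X)q_X - 10q_X.
Leader FOC: 122 - 3q_X = 0, so q_X = 122/3.
Then q_I = (244 - 3·(122/3))/6 = 61/3.
Total output Q = 61, so price P = 254 - 3·61 = 71.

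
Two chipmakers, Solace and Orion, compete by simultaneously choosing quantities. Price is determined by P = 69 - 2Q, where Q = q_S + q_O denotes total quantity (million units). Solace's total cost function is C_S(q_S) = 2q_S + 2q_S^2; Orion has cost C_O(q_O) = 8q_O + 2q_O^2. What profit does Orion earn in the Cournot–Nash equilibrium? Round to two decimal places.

Solace's profit: π_S = (69 - 2Q)q_S - (2q_S + 2q_S²). Setting ∂π_S/∂q_S = 0: 67 - 8q_S - 2(q_O) = 0.
Orion's first-order condition: 61 - 8q_O - 2(q_S) = 0.
Rearranging gives the reaction functions q_S = (67 - 2q_O)/8 and q_O = (61 - 2q_S)/8.
Substituting one into the other gives q_S = 69/10 and q_O = 59/10.
Price P = 69 - 2·(64/5) = 217/5.
Orion's profit: (217/5)·(59/10) - 8·(59/10) - 2(59/10)² = 139.2400.

139.24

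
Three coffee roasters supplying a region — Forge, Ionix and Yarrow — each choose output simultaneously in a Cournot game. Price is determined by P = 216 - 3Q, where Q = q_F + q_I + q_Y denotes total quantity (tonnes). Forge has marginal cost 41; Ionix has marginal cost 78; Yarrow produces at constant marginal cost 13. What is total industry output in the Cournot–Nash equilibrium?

43

Forge's profit: π_F = (216 - 3Q)q_F - (41q_F). Setting ∂π_F/∂q_F = 0: 175 - 6q_F - 3(q_I + q_Y) = 0.
Ionix's first-order condition: 138 - 6q_I - 3(q_F + q_Y) = 0.
Yarrow's first-order condition: 203 - 6q_Y - 3(q_F + q_I) = 0.
Adding the 3 conditions: 516 − 6Q − 6Q = 0, i.e. Q = 43.
Back-substituting: q_F = (175 − 129)/3 = 46/3, q_I = (138 − 129)/3 = 3, q_Y = (203 − 129)/3 = 74/3.
Total output Q = 46/3 + 3 + 74/3 = 43.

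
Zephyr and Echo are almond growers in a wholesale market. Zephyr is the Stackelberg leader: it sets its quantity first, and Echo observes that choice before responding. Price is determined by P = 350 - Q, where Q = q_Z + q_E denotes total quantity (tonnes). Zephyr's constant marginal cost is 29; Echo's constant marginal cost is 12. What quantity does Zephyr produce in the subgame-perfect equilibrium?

152

The follower Echo best-responds to any q_Z: π_E = (350 - Q)q_E - 12q_E.
Setting the follower's marginal profit to zero, 338 - q_Z - 2q_E = 0, i.e. q_E = (338 - q_Z)/2.
The leader anticipates this reaction. Substituting into P = 350 - Q gives P = 181 - (1/2)q_Z, so π_Z = (181 - (1/2)q_Z)q_Z - 29q_Z.
The leader's first-order condition 152 - q_Z = 0 yields q_Z = 152.
Then q_E = (338 - 152)/2 = 93.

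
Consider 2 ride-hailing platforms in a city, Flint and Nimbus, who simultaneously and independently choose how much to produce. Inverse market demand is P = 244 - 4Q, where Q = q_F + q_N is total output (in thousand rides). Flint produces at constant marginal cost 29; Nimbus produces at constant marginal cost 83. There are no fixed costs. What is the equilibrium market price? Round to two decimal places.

118.67

Flint's profit: π_F = (244 - 4Q)q_F - (29q_F). Setting ∂π_F/∂q_F = 0: 215 - 8q_F - 4(q_N) = 0.
Nimbus's first-order condition: 161 - 8q_N - 4(q_F) = 0.
Rearranging gives the reaction functions q_F = (215 - 4q_N)/8 and q_N = (161 - 4q_F)/8.
Solving the pair: q_F = 269/12, q_N = 107/12.
Total output Q = 94/3, so price P = 244 - 4·(94/3) = 356/3.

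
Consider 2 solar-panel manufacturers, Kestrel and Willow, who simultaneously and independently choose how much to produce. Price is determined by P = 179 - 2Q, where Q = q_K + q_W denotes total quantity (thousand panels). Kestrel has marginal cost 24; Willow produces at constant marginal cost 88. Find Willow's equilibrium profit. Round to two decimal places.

40.50

Kestrel's profit: π_K = (179 - 2Q)q_K - (24q_K). Setting ∂π_K/∂q_K = 0: 155 - 4q_K - 2(q_W) = 0.
Willow's first-order condition: 91 - 4q_W - 2(q_K) = 0.
Rearranging gives the reaction functions q_K = (155 - 2q_W)/4 and q_W = (91 - 2q_K)/4.
Substituting one into the other gives q_K = 73/2 and q_W = 9/2.
Price P = 179 - 2·41 = 97.
Willow's profit: (97 - 88)·(9/2) = 81/2.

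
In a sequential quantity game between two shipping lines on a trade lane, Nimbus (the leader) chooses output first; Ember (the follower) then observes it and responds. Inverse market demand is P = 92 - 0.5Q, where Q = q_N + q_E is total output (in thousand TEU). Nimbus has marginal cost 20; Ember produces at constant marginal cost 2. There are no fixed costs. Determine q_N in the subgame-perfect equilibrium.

54

Solve by backward induction. Given q_N, the follower Ember maximises π_E = (92 - (1/2)q_N - (1/2)q_E)q_E - 2q_E.
∂π_E/∂q_E = 90 - (1/2)q_N - q_E = 0 gives the reaction function q_E = (90 - (1/2)q_N).
The leader anticipates this reaction. Substituting into P = 92 - 0.5Q gives P = 47 - (1/4)q_N, so π_N = (47 - (1/4)q_N)q_N - 20q_N.
Leader FOC: 27 - (1/2)q_N = 0, so q_N = 54.
Then q_E = (90 - (1/2)·54) = 63.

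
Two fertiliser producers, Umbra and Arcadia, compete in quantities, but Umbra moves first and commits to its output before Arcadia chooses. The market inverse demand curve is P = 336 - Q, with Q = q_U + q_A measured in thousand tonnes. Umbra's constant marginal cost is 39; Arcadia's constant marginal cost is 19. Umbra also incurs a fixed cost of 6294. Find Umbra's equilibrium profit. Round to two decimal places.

3297.13

The follower Arcadia best-responds to any q_U: π_A = (336 - Q)q_A - 19q_A.
Setting the follower's marginal profit to zero, 317 - q_U - 2q_A = 0, i.e. q_A = (317 - q_U)/2.
Umbra substitutes q_A(q_U) into its own profit: π_U = q_U(336 - q_U - (317 - q_U)/2) - 39q_U = (355/2 - (1/2)q_U)q_U - 39q_U.
Maximising: ∂π_U/∂q_U = 277/2 - q_U = 0, giving q_U = 277/2.
Then q_A = (317 - 277/2)/2 = 357/4.
Price P = 336 - 911/4 = 433/4.
Umbra's profit: (433/4 - 39)·(277/2) - 6294 = 3297.1250.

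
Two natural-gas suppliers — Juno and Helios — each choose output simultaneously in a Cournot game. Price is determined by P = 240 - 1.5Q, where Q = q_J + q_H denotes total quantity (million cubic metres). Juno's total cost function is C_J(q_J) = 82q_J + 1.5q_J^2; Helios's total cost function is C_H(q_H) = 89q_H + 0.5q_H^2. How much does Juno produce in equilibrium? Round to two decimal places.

Juno's profit: π_J = (240 - 1.5Q)q_J - (82q_J + (3/2)q_J²). Setting ∂π_J/∂q_J = 0: 158 - 6q_J - (3/2)(q_H) = 0.
Helios's profit: π_H = (240 - 1.5Q)q_H - (89q_H + (1/2)q_H²). Setting ∂π_H/∂q_H = 0: 151 - 4q_H - (3/2)(q_J) = 0.
So q_J = (158 - (3/2)q_H)/6 and q_H = (151 - (3/2)q_J)/4.
Substituting one into the other gives q_J = 1622/87 and q_H = 892/29.

18.64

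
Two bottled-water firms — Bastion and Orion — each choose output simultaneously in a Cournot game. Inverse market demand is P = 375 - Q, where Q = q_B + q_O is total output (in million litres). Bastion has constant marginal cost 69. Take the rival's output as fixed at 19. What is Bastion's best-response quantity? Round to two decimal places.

143.50

With the rival's output fixed at 19, Bastion's profit is π_B = (375 - 19 - q_B)q_B - (69q_B) = (356 - q_B)q_B - (69q_B).
∂π_B/∂q_B = 287 - 2q_B = 0, so q_B = 287/2.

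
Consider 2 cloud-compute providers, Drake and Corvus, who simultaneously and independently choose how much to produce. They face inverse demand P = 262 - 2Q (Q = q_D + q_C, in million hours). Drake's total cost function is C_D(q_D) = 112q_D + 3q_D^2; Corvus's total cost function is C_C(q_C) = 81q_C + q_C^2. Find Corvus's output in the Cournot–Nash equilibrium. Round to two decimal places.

Drake's profit: π_D = (262 - 2Q)q_D - (112q_D + 3q_D²). Setting ∂π_D/∂q_D = 0: 150 - 10q_D - 2(q_C) = 0.
Corvus's first-order condition: 181 - 6q_C - 2(q_D) = 0.
Rearranging gives the reaction functions q_D = (150 - 2q_C)/10 and q_C = (181 - 2q_D)/6.
Substituting one into the other gives q_D = 269/28 and q_C = 755/28.

26.96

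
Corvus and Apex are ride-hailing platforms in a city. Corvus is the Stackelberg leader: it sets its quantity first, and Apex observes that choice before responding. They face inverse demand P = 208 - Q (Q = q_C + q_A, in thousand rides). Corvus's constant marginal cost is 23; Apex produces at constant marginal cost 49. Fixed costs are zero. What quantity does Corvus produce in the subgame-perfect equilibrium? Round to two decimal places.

Solve by backward induction. Given q_C, the follower Apex maximises π_A = (208 - q_C - q_A)q_A - 49q_A.
∂π_A/∂q_A = 159 - q_C - 2q_A = 0 gives the reaction function q_A = (159 - q_C)/2.
The leader anticipates this reaction. Substituting into P = 208 - Q gives P = 257/2 - (1/2)q_C, so π_C = (257/2 - (1/2)q_C)q_C - 23q_C.
Maximising: ∂π_C/∂q_C = 211/2 - q_C = 0, giving q_C = 211/2.
Then q_A = (159 - 211/2)/2 = 107/4.

105.50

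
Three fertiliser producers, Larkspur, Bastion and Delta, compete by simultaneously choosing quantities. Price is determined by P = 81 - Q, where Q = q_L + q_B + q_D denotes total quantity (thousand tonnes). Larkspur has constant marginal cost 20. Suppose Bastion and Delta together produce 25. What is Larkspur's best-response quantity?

18

With rivals' combined output fixed at 25, Larkspur's profit is π_L = (81 - 25 - q_L)q_L - (20q_L) = (56 - q_L)q_L - (20q_L).
∂π_L/∂q_L = 36 - 2q_L = 0, so q_L = 18.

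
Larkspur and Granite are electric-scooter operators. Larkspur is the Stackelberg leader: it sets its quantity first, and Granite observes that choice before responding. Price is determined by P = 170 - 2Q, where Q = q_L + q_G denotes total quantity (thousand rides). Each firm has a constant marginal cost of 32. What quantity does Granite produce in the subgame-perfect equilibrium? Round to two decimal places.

Solve by backward induction. Given q_L, the follower Granite maximises π_G = (170 - 2q_L - 2q_G)q_G - 32q_G.
Setting the follower's marginal profit to zero, 138 - 2q_L - 4q_G = 0, i.e. q_G = (138 - 2q_L)/4.
Larkspur substitutes q_G(q_L) into its own profit: π_L = q_L(170 - 2q_L - (138 - 2q_L)/2) - 32q_L = (101 - q_L)q_L - 32q_L.
Leader FOC: 69 - 2q_L = 0, so q_L = 69/2.
Then q_G = (138 - 2·(69/2))/4 = 69/4.

17.25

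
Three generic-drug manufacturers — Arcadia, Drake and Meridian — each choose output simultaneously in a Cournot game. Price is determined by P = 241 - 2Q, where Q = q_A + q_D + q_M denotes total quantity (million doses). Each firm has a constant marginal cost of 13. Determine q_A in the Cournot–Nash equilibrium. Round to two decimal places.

28.50

A representative firm's profit is π_i = q_i(241 - 2Q) - 13q_i.
Setting ∂π_i/∂q_i = 0 with rivals' quantities fixed: 228 - 4q_i - 2·Σ_{j≠i} q_j = 0.
With identical firms every q_j equals q_i, so Σ_{j≠i} q_j = 2q_i and 228 = 8q_i, giving q_i = 57/2.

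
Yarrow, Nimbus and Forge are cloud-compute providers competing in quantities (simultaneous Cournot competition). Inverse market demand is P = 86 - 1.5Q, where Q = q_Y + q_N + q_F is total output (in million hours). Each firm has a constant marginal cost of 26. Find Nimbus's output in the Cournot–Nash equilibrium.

A representative firm's profit is π_i = q_i(86 - 1.5Q) - 26q_i.
First-order condition (treating rivals' output as given): 60 - 3q_i - (3/2)·Σ_{j≠i} q_j = 0.
By symmetry each firm produces the same amount; substituting Σ_{j≠i} q_j = 2q_i yields q_i = 60/6 = 10.

10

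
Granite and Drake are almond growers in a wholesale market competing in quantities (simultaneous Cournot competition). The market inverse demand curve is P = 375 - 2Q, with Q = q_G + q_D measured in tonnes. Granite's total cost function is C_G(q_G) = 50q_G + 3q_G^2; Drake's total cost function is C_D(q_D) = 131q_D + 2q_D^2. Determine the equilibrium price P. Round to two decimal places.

Granite's profit: π_G = (375 - 2Q)q_G - (50q_G + 3q_G²). Setting ∂π_G/∂q_G = 0: 325 - 10q_G - 2(q_D) = 0.
Drake's first-order condition: 244 - 8q_D - 2(q_G) = 0.
Rearranging gives the reaction functions q_G = (325 - 2q_D)/10 and q_D = (244 - 2q_G)/8.
Substituting one into the other gives q_G = 528/19 and q_D = 895/38.
Total output Q = 1951/38, so price P = 375 - 2·(1951/38) = 272.3158.

272.32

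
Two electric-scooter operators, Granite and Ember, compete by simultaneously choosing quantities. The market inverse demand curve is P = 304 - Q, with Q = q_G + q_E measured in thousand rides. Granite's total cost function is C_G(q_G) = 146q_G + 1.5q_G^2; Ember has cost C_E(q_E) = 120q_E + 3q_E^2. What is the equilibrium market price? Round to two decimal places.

256.77

Granite's profit: π_G = (304 - Q)q_G - (146q_G + (3/2)q_G²). Setting ∂π_G/∂q_G = 0: 158 - 5q_G - (q_E) = 0.
Ember's profit: π_E = (304 - Q)q_E - (120q_E + 3q_E²). Setting ∂π_E/∂q_E = 0: 184 - 8q_E - (q_G) = 0.
Rearranging gives the reaction functions q_G = (158 - q_E)/5 and q_E = (184 - q_G)/8.
Solving the pair: q_G = 360/13, q_E = 254/13.
Total output Q = 614/13, so price P = 304 - 614/13 = 256.7692.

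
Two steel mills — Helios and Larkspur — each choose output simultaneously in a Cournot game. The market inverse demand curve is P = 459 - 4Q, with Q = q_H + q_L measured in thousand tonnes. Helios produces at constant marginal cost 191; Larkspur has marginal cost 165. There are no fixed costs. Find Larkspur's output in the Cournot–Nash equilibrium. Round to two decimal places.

26.67

Helios's profit: π_H = (459 - 4Q)q_H - (191q_H). Setting ∂π_H/∂q_H = 0: 268 - 8q_H - 4(q_L) = 0.
Larkspur's profit: π_L = (459 - 4Q)q_L - (165q_L). Setting ∂π_L/∂q_L = 0: 294 - 8q_L - 4(q_H) = 0.
So q_H = (268 - 4q_L)/8 and q_L = (294 - 4q_H)/8.
Substituting one into the other gives q_H = 121/6 and q_L = 80/3.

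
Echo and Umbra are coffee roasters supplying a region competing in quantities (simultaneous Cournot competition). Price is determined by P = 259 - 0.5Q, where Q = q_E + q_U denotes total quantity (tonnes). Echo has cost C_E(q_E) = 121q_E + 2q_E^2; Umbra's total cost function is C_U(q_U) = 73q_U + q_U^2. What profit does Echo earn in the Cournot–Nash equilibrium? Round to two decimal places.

1184.04

Echo's profit: π_E = (259 - 0.5Q)q_E - (121q_E + 2q_E²). Setting ∂π_E/∂q_E = 0: 138 - 5q_E - (1/2)(q_U) = 0.
Umbra's profit: π_U = (259 - 0.5Q)q_U - (73q_U + q_U²). Setting ∂π_U/∂q_U = 0: 186 - 3q_U - (1/2)(q_E) = 0.
Rearranging gives the reaction functions q_E = (138 - (1/2)q_U)/5 and q_U = (186 - (1/2)q_E)/3.
Substituting one into the other gives q_E = 1284/59 and q_U = 58.3729.
Price P = 259 - (1/2)·80.1356 = 218.9322.
Echo's profit: 218.9322·(1284/59) - 121·(1284/59) - 2(1284/59)² = 1184.0391.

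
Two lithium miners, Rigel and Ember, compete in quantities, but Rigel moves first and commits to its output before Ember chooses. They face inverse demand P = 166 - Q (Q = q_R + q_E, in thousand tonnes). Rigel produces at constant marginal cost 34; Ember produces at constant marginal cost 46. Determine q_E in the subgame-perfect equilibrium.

Solve by backward induction. Given q_R, the follower Ember maximises π_E = (166 - q_R - q_E)q_E - 46q_E.
Setting the follower's marginal profit to zero, 120 - q_R - 2q_E = 0, i.e. q_E = (120 - q_R)/2.
Rigel substitutes q_E(q_R) into its own profit: π_R = q_R(166 - q_R - (120 - q_R)/2) - 34q_R = (106 - (1/2)q_R)q_R - 34q_R.
Maximising: ∂π_R/∂q_R = 72 - q_R = 0, giving q_R = 72.
Then q_E = (120 - 72)/2 = 24.

24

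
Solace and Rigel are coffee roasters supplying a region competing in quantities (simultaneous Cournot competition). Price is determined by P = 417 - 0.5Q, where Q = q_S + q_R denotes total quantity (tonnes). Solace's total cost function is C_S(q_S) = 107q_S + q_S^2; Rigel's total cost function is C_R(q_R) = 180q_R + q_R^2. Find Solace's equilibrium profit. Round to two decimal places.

12901.86

Solace's profit: π_S = (417 - 0.5Q)q_S - (107q_S + q_S²). Setting ∂π_S/∂q_S = 0: 310 - 3q_S - (1/2)(q_R) = 0.
Rigel's first-order condition: 237 - 3q_R - (1/2)(q_S) = 0.
So q_S = (310 - (1/2)q_R)/3 and q_R = (237 - (1/2)q_S)/3.
Solving the pair: q_S = 92.7429, q_R = 63.5429.
Price P = 417 - (1/2)·(1094/7) = 338.8571.
Solace's profit: 338.8571·92.7429 - 107·92.7429 - 92.7429² = 12901.8563.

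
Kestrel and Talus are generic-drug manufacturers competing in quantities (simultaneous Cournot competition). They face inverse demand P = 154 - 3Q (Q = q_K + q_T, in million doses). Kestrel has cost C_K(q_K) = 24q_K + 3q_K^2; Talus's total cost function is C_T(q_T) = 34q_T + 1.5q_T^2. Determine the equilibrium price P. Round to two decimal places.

Kestrel's profit: π_K = (154 - 3Q)q_K - (24q_K + 3q_K²). Setting ∂π_K/∂q_K = 0: 130 - 12q_K - 3(q_T) = 0.
Talus's first-order condition: 120 - 9q_T - 3(q_K) = 0.
Best responses: q_K = (130 - 3q_T)/12, q_T = (120 - 3q_K)/9.
Substituting one into the other gives q_K = 90/11 and q_T = 350/33.
Total output Q = 620/33, so price P = 154 - 3·(620/33) = 1074/11.

97.64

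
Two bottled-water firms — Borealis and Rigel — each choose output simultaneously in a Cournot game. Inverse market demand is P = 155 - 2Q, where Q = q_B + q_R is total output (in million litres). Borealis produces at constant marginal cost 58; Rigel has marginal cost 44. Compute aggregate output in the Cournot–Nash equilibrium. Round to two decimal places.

34.67

Borealis's profit: π_B = (155 - 2Q)q_B - (58q_B). Setting ∂π_B/∂q_B = 0: 97 - 4q_B - 2(q_R) = 0.
Rigel's profit: π_R = (155 - 2Q)q_R - (44q_R). Setting ∂π_R/∂q_R = 0: 111 - 4q_R - 2(q_B) = 0.
So q_B = (97 - 2q_R)/4 and q_R = (111 - 2q_B)/4.
Solving the pair: q_B = 83/6, q_R = 125/6.
Total output Q = 83/6 + 125/6 = 104/3.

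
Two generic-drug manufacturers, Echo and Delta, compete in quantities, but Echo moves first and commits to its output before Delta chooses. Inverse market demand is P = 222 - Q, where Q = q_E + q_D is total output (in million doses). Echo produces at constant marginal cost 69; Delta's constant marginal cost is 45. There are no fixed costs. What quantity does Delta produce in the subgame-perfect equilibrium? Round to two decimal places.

56.25

Solve by backward induction. Given q_E, the follower Delta maximises π_D = (222 - q_E - q_D)q_D - 45q_D.
∂π_D/∂q_D = 177 - q_E - 2q_D = 0 gives the reaction function q_D = (177 - q_E)/2.
The leader anticipates this reaction. Substituting into P = 222 - Q gives P = 267/2 - (1/2)q_E, so π_E = (267/2 - (1/2)q_E)q_E - 69q_E.
Maximising: ∂π_E/∂q_E = 129/2 - q_E = 0, giving q_E = 129/2.
Then q_D = (177 - 129/2)/2 = 225/4.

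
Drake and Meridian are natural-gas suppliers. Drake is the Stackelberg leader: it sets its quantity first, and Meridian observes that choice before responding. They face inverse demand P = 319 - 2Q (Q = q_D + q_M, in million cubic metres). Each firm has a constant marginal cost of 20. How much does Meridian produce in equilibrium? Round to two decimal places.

Solve by backward induction. Given q_D, the follower Meridian maximises π_M = (319 - 2q_D - 2q_M)q_M - 20q_M.
Follower FOC: 299 - 2q_D - 4q_M = 0, so q_M(q_D) = (299 - 2q_D)/4.
The leader anticipates this reaction. Substituting into P = 319 - 2Q gives P = 339/2 - q_D, so π_D = (339/2 - q_D)q_D - 20q_D.
Maximising: ∂π_D/∂q_D = 299/2 - 2q_D = 0, giving q_D = 299/4.
Then q_M = (299 - 2·(299/4))/4 = 299/8.

37.38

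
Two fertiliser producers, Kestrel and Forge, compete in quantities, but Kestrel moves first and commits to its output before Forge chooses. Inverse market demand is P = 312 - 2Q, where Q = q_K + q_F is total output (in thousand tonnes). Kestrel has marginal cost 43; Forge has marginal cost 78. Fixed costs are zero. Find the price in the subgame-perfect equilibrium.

Solve by backward induction. Given q_K, the follower Forge maximises π_F = (312 - 2q_K - 2q_F)q_F - 78q_F.
Follower FOC: 234 - 2q_K - 4q_F = 0, so q_F(q_K) = (234 - 2q_K)/4.
The leader anticipates this reaction. Substituting into P = 312 - 2Q gives P = 195 - q_K, so π_K = (195 - q_K)q_K - 43q_K.
Leader FOC: 152 - 2q_K = 0, so q_K = 76.
Then q_F = (234 - 2·76)/4 = 41/2.
Total output Q = 193/2, so price P = 312 - 2·(193/2) = 119.

119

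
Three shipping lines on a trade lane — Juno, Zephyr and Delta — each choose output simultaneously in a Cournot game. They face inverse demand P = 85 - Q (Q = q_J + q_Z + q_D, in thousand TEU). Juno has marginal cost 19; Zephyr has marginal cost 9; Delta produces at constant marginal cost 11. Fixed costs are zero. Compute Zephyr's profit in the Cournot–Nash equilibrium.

Juno's profit: π_J = (85 - Q)q_J - (19q_J). Setting ∂π_J/∂q_J = 0: 66 - 2q_J - (q_Z + q_D) = 0.
Zephyr's profit: π_Z = (85 - Q)q_Z - (9q_Z). Setting ∂π_Z/∂q_Z = 0: 76 - 2q_Z - (q_J + q_D) = 0.
Delta's profit: π_D = (85 - Q)q_D - (11q_D). Setting ∂π_D/∂q_D = 0: 74 - 2q_D - (q_J + q_Z) = 0.
Adding the 3 first-order conditions: 216 − 4Q = 0, so Q = 54.
Back-substituting: q_J = (66 − 54) = 12, q_Z = (76 − 54) = 22, q_D = (74 − 54) = 20.
Price P = 85 - 54 = 31.
Zephyr's profit: (31 - 9)·22 = 484.

484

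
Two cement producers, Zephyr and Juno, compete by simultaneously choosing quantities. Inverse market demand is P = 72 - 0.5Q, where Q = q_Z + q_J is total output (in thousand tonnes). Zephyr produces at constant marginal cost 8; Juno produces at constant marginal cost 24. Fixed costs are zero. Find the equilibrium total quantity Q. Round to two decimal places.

74.67

Zephyr's profit: π_Z = (72 - 0.5Q)q_Z - (8q_Z). Setting ∂π_Z/∂q_Z = 0: 64 - q_Z - (1/2)(q_J) = 0.
Juno's first-order condition: 48 - q_J - (1/2)(q_Z) = 0.
Best responses: q_Z = (64 - (1/2)q_J), q_J = (48 - (1/2)q_Z).
Substituting one into the other gives q_Z = 160/3 and q_J = 64/3.
Total output Q = 160/3 + 64/3 = 224/3.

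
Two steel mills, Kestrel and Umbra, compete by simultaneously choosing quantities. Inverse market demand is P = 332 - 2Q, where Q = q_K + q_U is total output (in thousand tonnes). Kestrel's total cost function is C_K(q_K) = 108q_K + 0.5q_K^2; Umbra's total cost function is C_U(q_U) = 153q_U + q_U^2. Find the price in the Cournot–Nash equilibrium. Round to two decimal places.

221.77

Kestrel's profit: π_K = (332 - 2Q)q_K - (108q_K + (1/2)q_K²). Setting ∂π_K/∂q_K = 0: 224 - 5q_K - 2(q_U) = 0.
Umbra's first-order condition: 179 - 6q_U - 2(q_K) = 0.
Rearranging gives the reaction functions q_K = (224 - 2q_U)/5 and q_U = (179 - 2q_K)/6.
Substituting one into the other gives q_K = 493/13 and q_U = 447/26.
Total output Q = 1433/26, so price P = 332 - 2·(1433/26) = 221.7692.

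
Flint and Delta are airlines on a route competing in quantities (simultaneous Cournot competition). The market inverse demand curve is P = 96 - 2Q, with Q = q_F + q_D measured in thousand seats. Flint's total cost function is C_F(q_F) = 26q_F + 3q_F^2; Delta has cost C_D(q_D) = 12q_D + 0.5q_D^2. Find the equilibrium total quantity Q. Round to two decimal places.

19.17

Flint's profit: π_F = (96 - 2Q)q_F - (26q_F + 3q_F²). Setting ∂π_F/∂q_F = 0: 70 - 10q_F - 2(q_D) = 0.
Delta's profit: π_D = (96 - 2Q)q_D - (12q_D + (1/2)q_D²). Setting ∂π_D/∂q_D = 0: 84 - 5q_D - 2(q_F) = 0.
So q_F = (70 - 2q_D)/10 and q_D = (84 - 2q_F)/5.
Solving the pair: q_F = 91/23, q_D = 350/23.
Total output Q = 91/23 + 350/23 = 441/23.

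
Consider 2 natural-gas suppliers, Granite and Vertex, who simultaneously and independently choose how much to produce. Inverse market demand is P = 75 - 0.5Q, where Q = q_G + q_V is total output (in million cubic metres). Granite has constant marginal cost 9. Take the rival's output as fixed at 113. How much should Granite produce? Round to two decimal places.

9.50

With the rival's output fixed at 113, Granite's profit is π_G = (75 - (1/2)·113 - (1/2)q_G)q_G - (9q_G) = (37/2 - (1/2)q_G)q_G - (9q_G).
∂π_G/∂q_G = 19/2 - q_G = 0, so q_G = 19/2.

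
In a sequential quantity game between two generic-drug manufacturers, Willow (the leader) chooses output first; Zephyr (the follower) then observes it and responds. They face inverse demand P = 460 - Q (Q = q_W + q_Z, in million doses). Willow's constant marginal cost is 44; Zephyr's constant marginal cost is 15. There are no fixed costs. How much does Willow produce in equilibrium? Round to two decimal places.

The follower Zephyr best-responds to any q_W: π_Z = (460 - Q)q_Z - 15q_Z.
∂π_Z/∂q_Z = 445 - q_W - 2q_Z = 0 gives the reaction function q_Z = (445 - q_W)/2.
Willow substitutes q_Z(q_W) into its own profit: π_W = q_W(460 - q_W - (445 - q_W)/2) - 44q_W = (475/2 - (1/2)q_W)q_W - 44q_W.
Leader FOC: 387/2 - q_W = 0, so q_W = 387/2.
Then q_Z = (445 - 387/2)/2 = 503/4.

193.50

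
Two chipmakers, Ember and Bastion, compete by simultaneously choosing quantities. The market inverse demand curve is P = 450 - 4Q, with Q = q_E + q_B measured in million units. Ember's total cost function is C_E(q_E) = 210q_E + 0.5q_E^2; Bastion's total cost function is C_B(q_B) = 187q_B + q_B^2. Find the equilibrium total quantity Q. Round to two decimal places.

Ember's profit: π_E = (450 - 4Q)q_E - (210q_E + (1/2)q_E²). Setting ∂π_E/∂q_E = 0: 240 - 9q_E - 4(q_B) = 0.
Bastion's profit: π_B = (450 - 4Q)q_B - (187q_B + q_B²). Setting ∂π_B/∂q_B = 0: 263 - 10q_B - 4(q_E) = 0.
Best responses: q_E = (240 - 4q_B)/9, q_B = (263 - 4q_E)/10.
Solving the pair: q_E = 674/37, q_B = 1407/74.
Total output Q = 674/37 + 1407/74 = 37.2297.

37.23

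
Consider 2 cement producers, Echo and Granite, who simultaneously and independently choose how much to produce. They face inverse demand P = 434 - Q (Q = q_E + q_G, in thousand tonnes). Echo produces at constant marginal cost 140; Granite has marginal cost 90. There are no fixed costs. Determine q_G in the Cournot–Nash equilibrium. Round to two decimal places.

Echo's profit: π_E = (434 - Q)q_E - (140q_E). Setting ∂π_E/∂q_E = 0: 294 - 2q_E - (q_G) = 0.
Granite's first-order condition: 344 - 2q_G - (q_E) = 0.
Best responses: q_E = (294 - q_G)/2, q_G = (344 - q_E)/2.
Substituting one into the other gives q_E = 244/3 and q_G = 394/3.

131.33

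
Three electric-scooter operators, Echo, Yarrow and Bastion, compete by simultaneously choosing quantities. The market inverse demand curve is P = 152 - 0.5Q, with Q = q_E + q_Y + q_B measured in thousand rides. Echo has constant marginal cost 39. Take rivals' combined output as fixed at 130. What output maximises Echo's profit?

With rivals' combined output fixed at 130, Echo's profit is π_E = (152 - (1/2)·130 - (1/2)q_E)q_E - (39q_E) = (87 - (1/2)q_E)q_E - (39q_E).
∂π_E/∂q_E = 48 - q_E = 0, so q_E = 48.

48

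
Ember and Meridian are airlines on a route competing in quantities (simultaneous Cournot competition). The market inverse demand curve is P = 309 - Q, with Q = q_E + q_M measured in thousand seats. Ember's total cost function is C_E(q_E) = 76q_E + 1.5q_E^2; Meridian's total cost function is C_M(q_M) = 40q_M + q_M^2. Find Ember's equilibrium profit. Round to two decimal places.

Ember's profit: π_E = (309 - Q)q_E - (76q_E + (3/2)q_E²). Setting ∂π_E/∂q_E = 0: 233 - 5q_E - (q_M) = 0.
Meridian's profit: π_M = (309 - Q)q_M - (40q_M + q_M²). Setting ∂π_M/∂q_M = 0: 269 - 4q_M - (q_E) = 0.
So q_E = (233 - q_M)/5 and q_M = (269 - q_E)/4.
Solving the pair: q_E = 663/19, q_M = 1112/19.
Price P = 309 - 1775/19 = 215.5789.
Ember's profit: 215.5789·(663/19) - 76·(663/19) - (3/2)(663/19)² = 3044.1066.

3044.11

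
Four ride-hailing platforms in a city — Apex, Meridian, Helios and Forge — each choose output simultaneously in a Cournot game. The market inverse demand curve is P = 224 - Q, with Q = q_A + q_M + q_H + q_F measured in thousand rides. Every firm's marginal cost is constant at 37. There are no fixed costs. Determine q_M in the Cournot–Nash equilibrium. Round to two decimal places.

Each firm earns π_i = (224 - Q)q_i - 37q_i.
Setting ∂π_i/∂q_i = 0 with rivals' quantities fixed: 187 - 2q_i - Σ_{j≠i} q_j = 0.
With identical firms every q_j equals q_i, so Σ_{j≠i} q_j = 3q_i and 187 = 5q_i, giving q_i = 187/5.

37.40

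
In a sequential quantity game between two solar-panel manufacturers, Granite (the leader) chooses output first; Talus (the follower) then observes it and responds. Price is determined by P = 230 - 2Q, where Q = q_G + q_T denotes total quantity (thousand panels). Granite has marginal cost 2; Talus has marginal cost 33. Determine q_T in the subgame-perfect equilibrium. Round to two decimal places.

16.88

Solve by backward induction. Given q_G, the follower Talus maximises π_T = (230 - 2q_G - 2q_T)q_T - 33q_T.
Setting the follower's marginal profit to zero, 197 - 2q_G - 4q_T = 0, i.e. q_T = (197 - 2q_G)/4.
The leader anticipates this reaction. Substituting into P = 230 - 2Q gives P = 263/2 - q_G, so π_G = (263/2 - q_G)q_G - 2q_G.
Leader FOC: 259/2 - 2q_G = 0, so q_G = 259/4.
Then q_T = (197 - 2·(259/4))/4 = 135/8.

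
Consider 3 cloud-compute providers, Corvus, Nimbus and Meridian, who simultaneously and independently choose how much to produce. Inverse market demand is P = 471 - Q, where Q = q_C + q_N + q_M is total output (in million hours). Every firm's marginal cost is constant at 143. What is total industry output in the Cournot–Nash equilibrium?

246

Each firm earns π_i = (471 - Q)q_i - 143q_i.
First-order condition (treating rivals' output as given): 328 - 2q_i - Σ_{j≠i} q_j = 0.
With identical firms every q_j equals q_i, so Σ_{j≠i} q_j = 2q_i and 328 = 4q_i, giving q_i = 82.
Total output Q = 82 + 82 + 82 = 246.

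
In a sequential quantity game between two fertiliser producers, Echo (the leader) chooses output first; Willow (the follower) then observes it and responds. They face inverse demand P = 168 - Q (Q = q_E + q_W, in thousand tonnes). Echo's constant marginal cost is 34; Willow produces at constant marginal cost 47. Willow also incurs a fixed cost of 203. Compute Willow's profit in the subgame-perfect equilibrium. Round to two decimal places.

The follower Willow best-responds to any q_E: π_W = (168 - Q)q_W - 47q_W.
Setting the follower's marginal profit to zero, 121 - q_E - 2q_W = 0, i.e. q_W = (121 - q_E)/2.
Echo substitutes q_W(q_E) into its own profit: π_E = q_E(168 - q_E - (121 - q_E)/2) - 34q_E = (215/2 - (1/2)q_E)q_E - 34q_E.
Maximising: ∂π_E/∂q_E = 147/2 - q_E = 0, giving q_E = 147/2.
Then q_W = (121 - 147/2)/2 = 95/4.
Price P = 168 - 389/4 = 283/4.
Willow's profit: (283/4 - 47)·(95/4) - 203 = 361.0625.

361.06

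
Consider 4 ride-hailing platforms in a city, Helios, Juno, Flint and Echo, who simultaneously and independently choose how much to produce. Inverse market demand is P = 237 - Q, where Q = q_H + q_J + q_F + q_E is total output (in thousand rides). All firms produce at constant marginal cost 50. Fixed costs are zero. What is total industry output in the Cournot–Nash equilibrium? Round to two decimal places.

149.60

Each firm earns π_i = (237 - Q)q_i - 50q_i.
Setting ∂π_i/∂q_i = 0 with rivals' quantities fixed: 187 - 2q_i - Σ_{j≠i} q_j = 0.
With identical firms every q_j equals q_i, so Σ_{j≠i} q_j = 3q_i and 187 = 5q_i, giving q_i = 187/5.
Total output Q = 187/5 + 187/5 + 187/5 + 187/5 = 748/5.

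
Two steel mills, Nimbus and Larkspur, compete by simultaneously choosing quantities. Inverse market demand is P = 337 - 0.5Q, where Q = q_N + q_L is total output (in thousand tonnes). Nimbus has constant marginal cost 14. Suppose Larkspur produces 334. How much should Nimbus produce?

With the rival's output fixed at 334, Nimbus's profit is π_N = (337 - (1/2)·334 - (1/2)q_N)q_N - (14q_N) = (170 - (1/2)q_N)q_N - (14q_N).
∂π_N/∂q_N = 156 - q_N = 0, so q_N = 156.

156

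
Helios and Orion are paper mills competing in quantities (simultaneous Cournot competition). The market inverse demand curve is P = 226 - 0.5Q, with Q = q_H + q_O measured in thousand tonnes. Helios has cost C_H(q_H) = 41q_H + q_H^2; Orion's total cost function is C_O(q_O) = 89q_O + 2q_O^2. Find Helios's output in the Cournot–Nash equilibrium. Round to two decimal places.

Helios's profit: π_H = (226 - 0.5Q)q_H - (41q_H + q_H²). Setting ∂π_H/∂q_H = 0: 185 - 3q_H - (1/2)(q_O) = 0.
Orion's profit: π_O = (226 - 0.5Q)q_O - (89q_O + 2q_O²). Setting ∂π_O/∂q_O = 0: 137 - 5q_O - (1/2)(q_H) = 0.
Best responses: q_H = (185 - (1/2)q_O)/3, q_O = (137 - (1/2)q_H)/5.
Solving the pair: q_H = 58.0678, q_O = 1274/59.

58.07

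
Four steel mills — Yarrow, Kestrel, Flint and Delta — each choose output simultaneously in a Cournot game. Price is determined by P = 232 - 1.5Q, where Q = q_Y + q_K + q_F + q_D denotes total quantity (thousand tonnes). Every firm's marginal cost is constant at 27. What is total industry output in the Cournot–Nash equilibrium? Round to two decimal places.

109.33

A representative firm's profit is π_i = q_i(232 - 1.5Q) - 27q_i.
First-order condition (treating rivals' output as given): 205 - 3q_i - (3/2)·Σ_{j≠i} q_j = 0.
By symmetry each firm produces the same amount; substituting Σ_{j≠i} q_j = 3q_i yields q_i = 205/(15/2) = 82/3.
Total output Q = 82/3 + 82/3 + 82/3 + 82/3 = 328/3.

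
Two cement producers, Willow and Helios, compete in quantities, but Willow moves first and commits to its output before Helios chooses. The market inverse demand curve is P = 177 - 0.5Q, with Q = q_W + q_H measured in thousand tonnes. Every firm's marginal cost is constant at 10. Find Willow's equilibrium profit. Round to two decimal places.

6972.25

The follower Helios best-responds to any q_W: π_H = (177 - 0.5Q)q_H - 10q_H.
∂π_H/∂q_H = 167 - (1/2)q_W - q_H = 0 gives the reaction function q_H = (167 - (1/2)q_W).
The leader anticipates this reaction. Substituting into P = 177 - 0.5Q gives P = 187/2 - (1/4)q_W, so π_W = (187/2 - (1/4)q_W)q_W - 10q_W.
Maximising: ∂π_W/∂q_W = 167/2 - (1/2)q_W = 0, giving q_W = 167.
Then q_H = (167 - (1/2)·167) = 167/2.
Price P = 177 - (1/2)·(501/2) = 207/4.
Willow's profit: (207/4 - 10)·167 = 6972.2500.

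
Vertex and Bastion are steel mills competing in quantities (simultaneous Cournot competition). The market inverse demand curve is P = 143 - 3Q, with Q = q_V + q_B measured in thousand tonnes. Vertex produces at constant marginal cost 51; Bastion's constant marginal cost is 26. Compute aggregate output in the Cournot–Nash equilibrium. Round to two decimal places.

23.22

Vertex's profit: π_V = (143 - 3Q)q_V - (51q_V). Setting ∂π_V/∂q_V = 0: 92 - 6q_V - 3(q_B) = 0.
Bastion's profit: π_B = (143 - 3Q)q_B - (26q_B). Setting ∂π_B/∂q_B = 0: 117 - 6q_B - 3(q_V) = 0.
Rearranging gives the reaction functions q_V = (92 - 3q_B)/6 and q_B = (117 - 3q_V)/6.
Solving the pair: q_V = 67/9, q_B = 142/9.
Total output Q = 67/9 + 142/9 = 209/9.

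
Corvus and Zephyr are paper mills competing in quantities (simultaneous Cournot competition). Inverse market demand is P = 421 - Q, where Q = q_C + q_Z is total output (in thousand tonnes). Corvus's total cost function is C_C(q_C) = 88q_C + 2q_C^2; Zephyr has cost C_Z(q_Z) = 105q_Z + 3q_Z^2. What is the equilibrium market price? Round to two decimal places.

337.79

Corvus's profit: π_C = (421 - Q)q_C - (88q_C + 2q_C²). Setting ∂π_C/∂q_C = 0: 333 - 6q_C - (q_Z) = 0.
Zephyr's first-order condition: 316 - 8q_Z - (q_C) = 0.
Best responses: q_C = (333 - q_Z)/6, q_Z = (316 - q_C)/8.
Substituting one into the other gives q_C = 49.9574 and q_Z = 1563/47.
Total output Q = 83.2128, so price P = 421 - 83.2128 = 337.7872.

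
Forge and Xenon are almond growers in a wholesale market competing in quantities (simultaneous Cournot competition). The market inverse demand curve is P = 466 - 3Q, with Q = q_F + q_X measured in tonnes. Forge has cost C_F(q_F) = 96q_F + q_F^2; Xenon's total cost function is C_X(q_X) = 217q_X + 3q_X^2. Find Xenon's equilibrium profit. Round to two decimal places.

Forge's profit: π_F = (466 - 3Q)q_F - (96q_F + q_F²). Setting ∂π_F/∂q_F = 0: 370 - 8q_F - 3(q_X) = 0.
Xenon's first-order condition: 249 - 12q_X - 3(q_F) = 0.
So q_F = (370 - 3q_X)/8 and q_X = (249 - 3q_F)/12.
Substituting one into the other gives q_F = 1231/29 and q_X = 294/29.
Price P = 466 - 3·(1525/29) = 308.2414.
Xenon's profit: 308.2414·(294/29) - 217·(294/29) - 3(294/29)² = 616.6659.

616.67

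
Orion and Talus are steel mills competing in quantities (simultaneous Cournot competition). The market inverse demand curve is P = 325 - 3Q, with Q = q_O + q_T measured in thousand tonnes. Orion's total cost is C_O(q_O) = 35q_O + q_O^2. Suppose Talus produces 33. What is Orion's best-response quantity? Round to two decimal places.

With the rival's output fixed at 33, Orion's profit is π_O = (325 - 3·33 - 3q_O)q_O - (35q_O + q_O²) = (226 - 3q_O)q_O - (35q_O + q_O²).
∂π_O/∂q_O = 191 - 8q_O = 0, so q_O = 191/8.

23.88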